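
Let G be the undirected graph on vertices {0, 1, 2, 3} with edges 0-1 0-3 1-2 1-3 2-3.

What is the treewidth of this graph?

A width-2 tree decomposition is:
Bags: B1 = {1, 2, 3}  B2 = {0, 1, 3}
Tree: B1–B2
Each bag holds 3 vertices, so the decomposition has width 2, which upper-bounds the treewidth. On the other hand G contains the 3-clique {0, 1, 3}. A clique must lie in a single bag of any decomposition, so no decomposition can have width below 2. The upper and lower bounds meet at 2, so that is the treewidth.

2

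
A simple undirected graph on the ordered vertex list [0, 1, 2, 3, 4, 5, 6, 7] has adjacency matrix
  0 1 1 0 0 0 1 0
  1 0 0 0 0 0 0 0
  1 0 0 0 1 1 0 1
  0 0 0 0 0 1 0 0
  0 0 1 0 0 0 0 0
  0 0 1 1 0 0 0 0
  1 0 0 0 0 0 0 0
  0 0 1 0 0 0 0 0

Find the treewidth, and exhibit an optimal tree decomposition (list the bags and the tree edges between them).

Every bag has size at most 2, so the width is 2 − 1 = 1 and tw(G) ≤ 1. Since G has at least one edge (e.g. 3–5), it is not an edgeless graph, so tw(G) ≥ 1. The upper and lower bounds meet at 1, so that is the treewidth.

Treewidth 1.
Bags: B1 = {3, 5}  B2 = {2, 5}  B3 = {2, 7}  B4 = {0, 2}  B5 = {0, 6}  B6 = {2, 4}  B7 = {0, 1}
Tree: B1–B2, B2–B3, B2–B4, B4–B5, B2–B6, B4–B7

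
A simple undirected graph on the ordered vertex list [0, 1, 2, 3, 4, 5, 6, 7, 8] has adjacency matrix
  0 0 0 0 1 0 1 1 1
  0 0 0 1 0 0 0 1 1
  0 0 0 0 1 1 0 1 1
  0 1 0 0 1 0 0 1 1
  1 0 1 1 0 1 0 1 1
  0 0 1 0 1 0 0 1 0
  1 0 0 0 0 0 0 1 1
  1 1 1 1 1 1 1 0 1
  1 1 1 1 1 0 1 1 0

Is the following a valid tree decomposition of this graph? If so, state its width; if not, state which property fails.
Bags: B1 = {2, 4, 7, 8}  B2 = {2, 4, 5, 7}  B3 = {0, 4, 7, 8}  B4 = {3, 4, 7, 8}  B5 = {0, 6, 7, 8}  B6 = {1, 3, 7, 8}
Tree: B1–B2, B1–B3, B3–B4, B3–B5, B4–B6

Checking the three conditions: (i) the bags cover all of {0, 1, 2, 3, 4, 5, 6, 7, 8}; (ii) for each edge, some bag contains both endpoints; (iii) the bags containing any fixed vertex form a subtree. All hold, so the decomposition is valid with width 4 − 1 = 3.

Yes; width 3.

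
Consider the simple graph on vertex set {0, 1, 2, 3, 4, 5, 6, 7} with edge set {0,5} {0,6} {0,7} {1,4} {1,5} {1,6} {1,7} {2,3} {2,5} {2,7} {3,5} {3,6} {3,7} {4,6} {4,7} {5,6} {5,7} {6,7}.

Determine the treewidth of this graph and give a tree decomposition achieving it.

Treewidth 3.
One optimal decomposition is:
Bags: B1 = {3, 5, 6, 7}  B2 = {0, 5, 6, 7}  B3 = {1, 5, 6, 7}  B4 = {2, 3, 5, 7}  B5 = {1, 4, 6, 7}
Tree: B1–B2, B2–B3, B1–B4, B3–B5

Each bag holds 4 vertices, so the decomposition has width 3, which upper-bounds the treewidth. For the lower bound, the 4 vertices {1, 4, 6, 7} are pairwise adjacent, and any tree decomposition puts a clique entirely inside one bag — forcing width ≥ 3. The upper and lower bounds meet at 3, so that is the treewidth.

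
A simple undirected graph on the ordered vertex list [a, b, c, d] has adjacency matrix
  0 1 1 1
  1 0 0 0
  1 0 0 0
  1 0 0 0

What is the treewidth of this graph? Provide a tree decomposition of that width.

Treewidth 1.
Bags: B1 = {a, b}  B2 = {a, c}  B3 = {a, d}
Tree: B1–B2, B2–B3

The largest bag has 2 vertices, giving width 1; this decomposition certifies tw(G) ≤ 1. G has an edge, so its treewidth is at least 1. Combining the bounds, tw(G) = 1.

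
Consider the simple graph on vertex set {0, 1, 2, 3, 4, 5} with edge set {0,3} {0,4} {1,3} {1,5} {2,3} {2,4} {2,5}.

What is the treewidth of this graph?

2

A width-2 tree decomposition is:
Bags: B1 = {1, 3, 5}  B2 = {2, 3, 5}  B3 = {0, 2, 3}  B4 = {0, 2, 4}
Tree: B1–B2, B2–B3, B3–B4
Every bag has size at most 3, so the width is 3 − 1 = 2 and tw(G) ≤ 2. Since 1–5–2–3–1 is a cycle in G, G is not acyclic. Forests are exactly the graphs of treewidth ≤ 1, so tw(G) ≥ 2. Hence tw(G) = 2 exactly.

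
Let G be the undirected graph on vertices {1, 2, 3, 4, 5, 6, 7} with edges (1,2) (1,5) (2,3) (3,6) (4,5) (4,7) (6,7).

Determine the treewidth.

2

A width-2 tree decomposition is:
Bags: B1 = {3, 6, 7}  B2 = {3, 4, 7}  B3 = {3, 4, 5}  B4 = {1, 3, 5}  B5 = {1, 2, 3}
Tree: B1–B2, B2–B3, B3–B4, B4–B5
Each bag holds 3 vertices, so the decomposition has width 2, which upper-bounds the treewidth. For the lower bound, G contains the cycle 3–6–7–4–5–1–2–3, so G is not a forest; only forests have treewidth ≤ 1, hence tw(G) ≥ 2. Combining the bounds, tw(G) = 2.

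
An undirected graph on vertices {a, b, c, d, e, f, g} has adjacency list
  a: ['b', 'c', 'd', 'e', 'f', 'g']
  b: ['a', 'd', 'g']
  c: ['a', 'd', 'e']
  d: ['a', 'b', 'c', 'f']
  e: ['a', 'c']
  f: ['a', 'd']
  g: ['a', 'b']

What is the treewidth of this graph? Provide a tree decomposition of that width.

The largest bag has 3 vertices, giving width 2; this decomposition certifies tw(G) ≤ 2. For the lower bound, the 3 vertices {a, c, d} are pairwise adjacent, and any tree decomposition puts a clique entirely inside one bag — forcing width ≥ 2. Therefore the treewidth is 2.

Treewidth 2.
One such decomposition:
Bags: B1 = {a, c, d}  B2 = {a, d, f}  B3 = {a, b, d}  B4 = {a, b, g}  B5 = {a, c, e}
Tree: B1–B2, B1–B3, B3–B4, B1–B5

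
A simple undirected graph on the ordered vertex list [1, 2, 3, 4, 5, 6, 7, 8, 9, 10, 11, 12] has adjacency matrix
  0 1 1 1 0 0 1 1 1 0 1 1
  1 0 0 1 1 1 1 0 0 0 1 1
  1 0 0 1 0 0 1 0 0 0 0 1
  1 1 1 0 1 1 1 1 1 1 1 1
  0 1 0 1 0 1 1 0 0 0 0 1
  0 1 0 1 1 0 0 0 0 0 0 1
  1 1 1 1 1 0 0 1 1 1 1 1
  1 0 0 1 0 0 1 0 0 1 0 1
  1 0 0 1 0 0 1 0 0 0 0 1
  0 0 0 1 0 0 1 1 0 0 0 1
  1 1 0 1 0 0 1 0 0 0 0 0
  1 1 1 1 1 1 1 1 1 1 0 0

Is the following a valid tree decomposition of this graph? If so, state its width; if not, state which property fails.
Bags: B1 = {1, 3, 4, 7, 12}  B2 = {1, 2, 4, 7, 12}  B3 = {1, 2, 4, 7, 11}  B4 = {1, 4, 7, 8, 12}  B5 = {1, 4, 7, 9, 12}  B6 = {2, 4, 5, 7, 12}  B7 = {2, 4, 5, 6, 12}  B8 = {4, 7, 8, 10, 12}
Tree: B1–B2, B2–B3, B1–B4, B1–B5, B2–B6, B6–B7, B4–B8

Yes; width 4.

Vertex coverage: the bags together contain {1, 2, 3, 4, 5, 6, 7, 8, 9, 10, 11, 12}, the full vertex set. Edge coverage: each edge of G has both endpoints in at least one bag. Running intersection: for every vertex, the bags containing it form a connected subtree. All three properties hold, so this is a valid tree decomposition of width max|bag| − 1 = 4, and hence tw(G) ≤ 4.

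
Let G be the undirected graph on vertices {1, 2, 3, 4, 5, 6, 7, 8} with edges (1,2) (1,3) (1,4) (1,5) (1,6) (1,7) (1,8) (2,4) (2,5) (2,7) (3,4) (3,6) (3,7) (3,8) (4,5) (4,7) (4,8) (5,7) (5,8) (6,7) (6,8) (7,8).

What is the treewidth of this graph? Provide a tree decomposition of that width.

Treewidth 4.
One such decomposition:
Bags: B1 = {1, 4, 5, 7, 8}  B2 = {1, 2, 4, 5, 7}  B3 = {1, 3, 4, 7, 8}  B4 = {1, 3, 6, 7, 8}
Tree: B1–B2, B1–B3, B3–B4

Every bag has size at most 5, so the width is 5 − 1 = 4 and tw(G) ≤ 4. On the other hand G contains the 5-clique {1, 3, 4, 7, 8}. A clique must lie in a single bag of any decomposition, so no decomposition can have width below 4. The upper and lower bounds meet at 4, so that is the treewidth.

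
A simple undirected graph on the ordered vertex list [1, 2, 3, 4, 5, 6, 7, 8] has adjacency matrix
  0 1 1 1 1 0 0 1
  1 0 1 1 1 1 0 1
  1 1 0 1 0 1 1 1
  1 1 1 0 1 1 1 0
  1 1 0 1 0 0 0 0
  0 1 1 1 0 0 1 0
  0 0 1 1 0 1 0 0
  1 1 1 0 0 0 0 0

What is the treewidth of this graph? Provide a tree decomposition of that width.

Treewidth 3.
Bags: B1 = {1, 2, 3, 4}  B2 = {1, 2, 3, 8}  B3 = {1, 2, 4, 5}  B4 = {2, 3, 4, 6}  B5 = {3, 4, 6, 7}
Tree: B1–B2, B1–B3, B1–B4, B4–B5

Each bag holds 4 vertices, so the decomposition has width 3, which upper-bounds the treewidth. On the other hand G contains the 4-clique {1, 2, 3, 8}. A clique must lie in a single bag of any decomposition, so no decomposition can have width below 3. The upper and lower bounds meet at 3, so that is the treewidth.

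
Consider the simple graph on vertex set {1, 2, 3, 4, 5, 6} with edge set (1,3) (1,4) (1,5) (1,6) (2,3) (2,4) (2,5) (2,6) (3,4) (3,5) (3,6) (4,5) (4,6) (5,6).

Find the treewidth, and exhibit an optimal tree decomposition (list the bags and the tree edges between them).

Treewidth 4.
One such decomposition:
Bags: B1 = {1, 3, 4, 5, 6}  B2 = {2, 3, 4, 5, 6}
Tree: B1–B2

Each bag holds 5 vertices, so the decomposition has width 4, which upper-bounds the treewidth. Conversely, {1, 3, 4, 5, 6} is a clique of size 5, and the vertices of any clique must share a bag in every tree decomposition; so some bag has ≥ 5 vertices and tw(G) ≥ 4. Therefore the treewidth is 4.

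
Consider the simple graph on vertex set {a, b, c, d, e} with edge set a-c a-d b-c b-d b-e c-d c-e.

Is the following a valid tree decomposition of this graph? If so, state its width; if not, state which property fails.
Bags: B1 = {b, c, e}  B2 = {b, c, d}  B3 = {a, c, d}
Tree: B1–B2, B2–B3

Yes; width 2.

Checking the three conditions: (i) the bags cover all of {a, b, c, d, e}; (ii) for each edge, some bag contains both endpoints; (iii) the bags containing any fixed vertex form a subtree. All hold, so the decomposition is valid with width 3 − 1 = 2.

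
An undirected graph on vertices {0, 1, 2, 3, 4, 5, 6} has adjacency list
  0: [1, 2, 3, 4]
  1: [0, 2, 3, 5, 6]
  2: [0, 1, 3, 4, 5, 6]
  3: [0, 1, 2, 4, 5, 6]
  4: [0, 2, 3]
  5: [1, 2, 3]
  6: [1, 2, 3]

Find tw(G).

3

A width-3 tree decomposition is:
Bags: B1 = {0, 1, 2, 3}  B2 = {0, 2, 3, 4}  B3 = {1, 2, 3, 6}  B4 = {1, 2, 3, 5}
Tree: B1–B2, B1–B3, B3–B4
Each bag holds 4 vertices, so the decomposition has width 3, which upper-bounds the treewidth. Conversely, {0, 1, 2, 3} is a clique of size 4, and the vertices of any clique must share a bag in every tree decomposition; so some bag has ≥ 4 vertices and tw(G) ≥ 3. Combining the bounds, tw(G) = 3.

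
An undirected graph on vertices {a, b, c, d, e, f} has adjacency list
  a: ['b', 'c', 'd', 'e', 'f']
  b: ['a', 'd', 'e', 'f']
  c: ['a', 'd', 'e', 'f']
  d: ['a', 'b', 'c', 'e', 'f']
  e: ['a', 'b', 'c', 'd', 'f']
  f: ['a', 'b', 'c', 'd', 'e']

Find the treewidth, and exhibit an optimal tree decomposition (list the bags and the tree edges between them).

Treewidth 4.
One such decomposition:
Bags: B1 = {a, b, d, e, f}  B2 = {a, c, d, e, f}
Tree: B1–B2

Every bag has size at most 5, so the width is 5 − 1 = 4 and tw(G) ≤ 4. On the other hand G contains the 5-clique {a, c, d, e, f}. A clique must lie in a single bag of any decomposition, so no decomposition can have width below 4. Combining the bounds, tw(G) = 4.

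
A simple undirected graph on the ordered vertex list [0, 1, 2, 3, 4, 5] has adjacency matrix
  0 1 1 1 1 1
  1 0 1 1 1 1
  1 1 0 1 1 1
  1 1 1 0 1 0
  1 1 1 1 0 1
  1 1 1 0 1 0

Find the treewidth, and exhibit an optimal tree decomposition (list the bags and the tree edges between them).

The largest bag has 5 vertices, giving width 4; this decomposition certifies tw(G) ≤ 4. For the lower bound, the 5 vertices {0, 1, 2, 3, 4} are pairwise adjacent, and any tree decomposition puts a clique entirely inside one bag — forcing width ≥ 4. The upper and lower bounds meet at 4, so that is the treewidth.

Treewidth 4.
One such decomposition:
Bags: B1 = {0, 1, 2, 3, 4}  B2 = {0, 1, 2, 4, 5}
Tree: B1–B2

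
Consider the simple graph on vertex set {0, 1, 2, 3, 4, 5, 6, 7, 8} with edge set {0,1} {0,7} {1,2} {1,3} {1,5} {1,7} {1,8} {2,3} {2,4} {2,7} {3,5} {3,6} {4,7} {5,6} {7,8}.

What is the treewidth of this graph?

2

A width-2 tree decomposition is:
Bags: B1 = {1, 2, 3}  B2 = {1, 2, 7}  B3 = {1, 3, 5}  B4 = {0, 1, 7}  B5 = {3, 5, 6}  B6 = {1, 7, 8}  B7 = {2, 4, 7}
Tree: B1–B2, B1–B3, B2–B4, B3–B5, B4–B6, B2–B7
Every bag has size at most 3, so the width is 3 − 1 = 2 and tw(G) ≤ 2. On the other hand G contains the 3-clique {1, 2, 3}. A clique must lie in a single bag of any decomposition, so no decomposition can have width below 2. Hence tw(G) = 2 exactly.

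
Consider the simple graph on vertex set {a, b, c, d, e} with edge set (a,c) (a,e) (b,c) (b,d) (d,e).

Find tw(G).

A width-2 tree decomposition is:
Bags: B1 = {a, d, e}  B2 = {a, c, d}  B3 = {b, c, d}
Tree: B1–B2, B2–B3
Each bag holds 3 vertices, so the decomposition has width 2, which upper-bounds the treewidth. For the lower bound, G contains the cycle d–e–a–c–b–d, so G is not a forest; only forests have treewidth ≤ 1, hence tw(G) ≥ 2. The upper and lower bounds meet at 2, so that is the treewidth.

2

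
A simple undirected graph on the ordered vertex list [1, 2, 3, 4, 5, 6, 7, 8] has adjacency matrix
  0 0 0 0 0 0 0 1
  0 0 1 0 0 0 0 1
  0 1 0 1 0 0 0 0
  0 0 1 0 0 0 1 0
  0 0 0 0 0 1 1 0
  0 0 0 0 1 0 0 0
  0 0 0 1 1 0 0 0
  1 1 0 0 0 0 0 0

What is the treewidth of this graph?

A width-1 tree decomposition is:
Bags: B1 = {5, 6}  B2 = {5, 7}  B3 = {4, 7}  B4 = {3, 4}  B5 = {2, 3}  B6 = {2, 8}  B7 = {1, 8}
Tree: B1–B2, B2–B3, B3–B4, B4–B5, B5–B6, B6–B7
The largest bag has 2 vertices, giving width 1; this decomposition certifies tw(G) ≤ 1. Since G has at least one edge (e.g. 6–5), it is not an edgeless graph, so tw(G) ≥ 1. Therefore the treewidth is 1.

1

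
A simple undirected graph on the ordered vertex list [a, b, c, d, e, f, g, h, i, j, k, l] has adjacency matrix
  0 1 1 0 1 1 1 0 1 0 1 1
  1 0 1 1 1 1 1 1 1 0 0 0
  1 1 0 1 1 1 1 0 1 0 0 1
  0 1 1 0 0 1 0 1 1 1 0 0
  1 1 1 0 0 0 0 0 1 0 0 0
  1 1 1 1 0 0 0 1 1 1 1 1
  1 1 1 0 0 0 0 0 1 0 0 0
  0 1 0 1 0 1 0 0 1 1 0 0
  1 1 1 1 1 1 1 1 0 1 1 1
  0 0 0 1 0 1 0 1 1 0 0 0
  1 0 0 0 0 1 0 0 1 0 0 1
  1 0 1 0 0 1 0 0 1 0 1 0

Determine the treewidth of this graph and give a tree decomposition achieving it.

Treewidth 4.
One such decomposition:
Bags: B1 = {a, b, c, f, i}  B2 = {a, b, c, e, i}  B3 = {a, b, c, g, i}  B4 = {a, c, f, i, l}  B5 = {b, c, d, f, i}  B6 = {a, f, i, k, l}  B7 = {b, d, f, h, i}  B8 = {d, f, h, i, j}
Tree: B1–B2, B1–B3, B1–B4, B1–B5, B4–B6, B5–B7, B7–B8

Every bag has size at most 5, so the width is 5 − 1 = 4 and tw(G) ≤ 4. On the other hand G contains the 5-clique {a, b, c, g, i}. A clique must lie in a single bag of any decomposition, so no decomposition can have width below 4. Therefore the treewidth is 4.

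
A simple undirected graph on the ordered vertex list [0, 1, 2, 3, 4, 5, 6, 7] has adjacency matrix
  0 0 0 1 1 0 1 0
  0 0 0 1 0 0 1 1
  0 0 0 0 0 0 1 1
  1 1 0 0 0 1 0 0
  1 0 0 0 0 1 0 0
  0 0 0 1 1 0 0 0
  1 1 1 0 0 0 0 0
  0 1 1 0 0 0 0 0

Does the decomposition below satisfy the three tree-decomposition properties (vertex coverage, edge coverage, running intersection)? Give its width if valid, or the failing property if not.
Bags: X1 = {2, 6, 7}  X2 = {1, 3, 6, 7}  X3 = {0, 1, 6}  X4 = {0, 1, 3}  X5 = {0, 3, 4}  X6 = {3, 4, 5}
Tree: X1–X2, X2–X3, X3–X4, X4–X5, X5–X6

No — bags containing vertex 3 are not connected in the tree.

A tree decomposition must satisfy three properties: every vertex lies in some bag; for every edge, both endpoints lie together in some bag; and for every vertex, the bags containing it form a connected subtree. Here bags containing vertex 3 are not connected in the tree, so the decomposition is invalid.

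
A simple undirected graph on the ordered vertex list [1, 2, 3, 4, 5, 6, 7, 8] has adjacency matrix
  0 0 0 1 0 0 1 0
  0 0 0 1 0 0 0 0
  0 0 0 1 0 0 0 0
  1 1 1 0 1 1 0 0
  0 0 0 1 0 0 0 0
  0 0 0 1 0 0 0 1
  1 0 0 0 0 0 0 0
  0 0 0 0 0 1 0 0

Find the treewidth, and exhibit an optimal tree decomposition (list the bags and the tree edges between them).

Every bag has size at most 2, so the width is 2 − 1 = 1 and tw(G) ≤ 1. G has an edge, so its treewidth is at least 1. The upper and lower bounds meet at 1, so that is the treewidth.

Treewidth 1.
Bags: B1 = {3, 4}  B2 = {1, 4}  B3 = {1, 7}  B4 = {4, 6}  B5 = {6, 8}  B6 = {4, 5}  B7 = {2, 4}
Tree: B1–B2, B2–B3, B2–B4, B4–B5, B1–B6, B4–B7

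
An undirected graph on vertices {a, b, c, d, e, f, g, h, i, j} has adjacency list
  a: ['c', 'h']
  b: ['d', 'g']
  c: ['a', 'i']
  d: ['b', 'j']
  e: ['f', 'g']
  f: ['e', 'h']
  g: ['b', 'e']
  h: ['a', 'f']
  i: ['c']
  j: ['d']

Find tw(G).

A width-1 tree decomposition is:
Bags: B1 = {d, j}  B2 = {b, d}  B3 = {b, g}  B4 = {e, g}  B5 = {e, f}  B6 = {f, h}  B7 = {a, h}  B8 = {a, c}  B9 = {c, i}
Tree: B1–B2, B2–B3, B3–B4, B4–B5, B5–B6, B6–B7, B7–B8, B8–B9
The largest bag has 2 vertices, giving width 1; this decomposition certifies tw(G) ≤ 1. Since G has at least one edge (e.g. j–d), it is not an edgeless graph, so tw(G) ≥ 1. Combining the bounds, tw(G) = 1.

1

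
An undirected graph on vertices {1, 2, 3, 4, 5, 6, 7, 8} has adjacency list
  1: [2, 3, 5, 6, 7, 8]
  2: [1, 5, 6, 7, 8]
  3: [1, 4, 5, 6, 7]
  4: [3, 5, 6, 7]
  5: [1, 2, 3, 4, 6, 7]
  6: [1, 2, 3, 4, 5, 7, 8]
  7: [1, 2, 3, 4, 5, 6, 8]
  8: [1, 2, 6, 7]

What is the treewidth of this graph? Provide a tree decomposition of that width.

Treewidth 4.
One such decomposition:
Bags: B1 = {1, 2, 5, 6, 7}  B2 = {1, 3, 5, 6, 7}  B3 = {1, 2, 6, 7, 8}  B4 = {3, 4, 5, 6, 7}
Tree: B1–B2, B1–B3, B2–B4

The largest bag has 5 vertices, giving width 4; this decomposition certifies tw(G) ≤ 4. On the other hand G contains the 5-clique {1, 2, 6, 7, 8}. A clique must lie in a single bag of any decomposition, so no decomposition can have width below 4. Therefore the treewidth is 4.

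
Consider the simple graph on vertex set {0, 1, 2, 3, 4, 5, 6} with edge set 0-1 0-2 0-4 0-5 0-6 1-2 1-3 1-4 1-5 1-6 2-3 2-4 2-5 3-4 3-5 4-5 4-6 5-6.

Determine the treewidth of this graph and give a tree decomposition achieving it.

Treewidth 4.
One such decomposition:
Bags: B1 = {1, 2, 3, 4, 5}  B2 = {0, 1, 2, 4, 5}  B3 = {0, 1, 4, 5, 6}
Tree: B1–B2, B2–B3

Each bag holds 5 vertices, so the decomposition has width 4, which upper-bounds the treewidth. On the other hand G contains the 5-clique {0, 1, 2, 4, 5}. A clique must lie in a single bag of any decomposition, so no decomposition can have width below 4. Therefore the treewidth is 4.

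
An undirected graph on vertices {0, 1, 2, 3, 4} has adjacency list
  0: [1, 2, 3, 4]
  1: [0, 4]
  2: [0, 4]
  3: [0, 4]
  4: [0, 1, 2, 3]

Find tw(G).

2

A width-2 tree decomposition is:
Bags: B1 = {0, 1, 4}  B2 = {0, 3, 4}  B3 = {0, 2, 4}
Tree: B1–B2, B1–B3
Each bag holds 3 vertices, so the decomposition has width 2, which upper-bounds the treewidth. On the other hand G contains the 3-clique {0, 1, 4}. A clique must lie in a single bag of any decomposition, so no decomposition can have width below 2. The upper and lower bounds meet at 2, so that is the treewidth.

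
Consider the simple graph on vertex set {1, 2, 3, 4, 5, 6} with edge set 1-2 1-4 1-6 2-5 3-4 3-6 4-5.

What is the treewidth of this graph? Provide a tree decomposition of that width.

Each bag holds 3 vertices, so the decomposition has width 2, which upper-bounds the treewidth. The edges 3–6–1–4–3 form a cycle, so G is not a tree and its treewidth is at least 2. The upper and lower bounds meet at 2, so that is the treewidth.

Treewidth 2.
Bags: B1 = {3, 4, 6}  B2 = {1, 4, 6}  B3 = {1, 4, 5}  B4 = {1, 2, 5}
Tree: B1–B2, B2–B3, B3–B4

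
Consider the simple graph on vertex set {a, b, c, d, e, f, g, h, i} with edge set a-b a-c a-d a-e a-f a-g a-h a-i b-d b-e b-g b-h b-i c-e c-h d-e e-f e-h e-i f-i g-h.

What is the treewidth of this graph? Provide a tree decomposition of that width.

Every bag has size at most 4, so the width is 4 − 1 = 3 and tw(G) ≤ 3. Conversely, {a, b, g, h} is a clique of size 4, and the vertices of any clique must share a bag in every tree decomposition; so some bag has ≥ 4 vertices and tw(G) ≥ 3. Hence tw(G) = 3 exactly.

Treewidth 3.
One such decomposition:
Bags: B1 = {a, b, e, i}  B2 = {a, b, e, h}  B3 = {a, e, f, i}  B4 = {a, b, d, e}  B5 = {a, b, g, h}  B6 = {a, c, e, h}
Tree: B1–B2, B1–B3, B2–B4, B2–B5, B2–B6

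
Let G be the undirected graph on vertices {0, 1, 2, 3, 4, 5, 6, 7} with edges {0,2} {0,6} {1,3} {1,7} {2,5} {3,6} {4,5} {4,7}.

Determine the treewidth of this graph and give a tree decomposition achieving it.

Every bag has size at most 3, so the width is 3 − 1 = 2 and tw(G) ≤ 2. For the lower bound, G contains the cycle 5–4–7–1–3–6–0–2–5, so G is not a forest; only forests have treewidth ≤ 1, hence tw(G) ≥ 2. The upper and lower bounds meet at 2, so that is the treewidth.

Treewidth 2.
Bags: B1 = {4, 5, 7}  B2 = {1, 5, 7}  B3 = {1, 3, 5}  B4 = {3, 5, 6}  B5 = {0, 5, 6}  B6 = {0, 2, 5}
Tree: B1–B2, B2–B3, B3–B4, B4–B5, B5–B6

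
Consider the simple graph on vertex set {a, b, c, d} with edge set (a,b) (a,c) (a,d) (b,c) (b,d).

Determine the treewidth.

2

A width-2 tree decomposition is:
Bags: B1 = {a, b, c}  B2 = {a, b, d}
Tree: B1–B2
Every bag has size at most 3, so the width is 3 − 1 = 2 and tw(G) ≤ 2. Conversely, {a, b, d} is a clique of size 3, and the vertices of any clique must share a bag in every tree decomposition; so some bag has ≥ 3 vertices and tw(G) ≥ 2. The upper and lower bounds meet at 2, so that is the treewidth.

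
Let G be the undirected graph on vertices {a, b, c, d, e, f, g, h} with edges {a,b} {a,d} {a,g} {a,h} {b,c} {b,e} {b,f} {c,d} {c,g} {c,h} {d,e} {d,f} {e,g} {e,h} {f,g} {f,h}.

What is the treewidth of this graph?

4

A width-4 tree decomposition is:
Bags: B1 = {b, d, f, g, h}  B2 = {a, b, d, g, h}  B3 = {b, d, e, g, h}  B4 = {b, c, d, g, h}
Tree: B1–B2, B2–B3, B3–B4
Every bag has size at most 5, so the width is 5 − 1 = 4 and tw(G) ≤ 4. For the lower bound: the 5 vertex sets {f,h}, {a,g}, {b,e}, {d}, {c} are disjoint, each induces a connected subgraph, and every pair is joined by at least one edge of G. Contracting each set to a single vertex therefore yields K_{5} as a minor, and since treewidth is minor-monotone, tw(G) ≥ tw(K_{5}) = 4. The upper and lower bounds meet at 4, so that is the treewidth.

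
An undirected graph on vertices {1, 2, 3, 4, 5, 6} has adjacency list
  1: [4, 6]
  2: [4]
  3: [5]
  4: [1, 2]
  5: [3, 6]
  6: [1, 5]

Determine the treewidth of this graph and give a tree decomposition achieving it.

Treewidth 1.
One such decomposition:
Bags: B1 = {3, 5}  B2 = {5, 6}  B3 = {1, 6}  B4 = {1, 4}  B5 = {2, 4}
Tree: B1–B2, B2–B3, B3–B4, B4–B5

Each bag holds 2 vertices, so the decomposition has width 1, which upper-bounds the treewidth. Any graph with an edge has treewidth ≥ 1, and G has the edge 3–5. Therefore the treewidth is 1.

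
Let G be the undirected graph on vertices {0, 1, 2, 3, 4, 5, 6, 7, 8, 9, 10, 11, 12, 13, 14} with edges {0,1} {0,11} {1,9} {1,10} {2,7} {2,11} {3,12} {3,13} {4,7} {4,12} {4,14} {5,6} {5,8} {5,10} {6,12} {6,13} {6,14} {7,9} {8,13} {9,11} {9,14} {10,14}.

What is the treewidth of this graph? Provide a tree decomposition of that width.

Treewidth 3.
One such decomposition:
Bags: B1 = {0, 2, 7, 11}  B2 = {0, 7, 9, 11}  B3 = {0, 1, 7, 9}  B4 = {1, 4, 7, 9}  B5 = {1, 4, 9, 14}  B6 = {1, 4, 10, 14}  B7 = {4, 10, 12, 14}  B8 = {6, 10, 12, 14}  B9 = {5, 6, 10, 12}  B10 = {3, 5, 6, 12}  B11 = {3, 5, 6, 13}  B12 = {3, 5, 8, 13}
Tree: B1–B2, B2–B3, B3–B4, B4–B5, B5–B6, B6–B7, B7–B8, B8–B9, B9–B10, B10–B11, B11–B12

Each bag holds 4 vertices, so the decomposition has width 3, which upper-bounds the treewidth. For the lower bound: the 4 vertex sets {0,2,11}, {7}, {9}, {1,4,10,14} are disjoint, each induces a connected subgraph, and every pair is joined by at least one edge of G. Contracting each set to a single vertex therefore yields K_{4} as a minor, and since treewidth is minor-monotone, tw(G) ≥ tw(K_{4}) = 3. Therefore the treewidth is 3.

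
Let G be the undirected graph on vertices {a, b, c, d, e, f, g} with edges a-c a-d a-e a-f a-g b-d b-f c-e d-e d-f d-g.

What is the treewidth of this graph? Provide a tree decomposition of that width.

Each bag holds 3 vertices, so the decomposition has width 2, which upper-bounds the treewidth. Conversely, {a, d, g} is a clique of size 3, and the vertices of any clique must share a bag in every tree decomposition; so some bag has ≥ 3 vertices and tw(G) ≥ 2. The upper and lower bounds meet at 2, so that is the treewidth.

Treewidth 2.
One such decomposition:
Bags: B1 = {a, d, f}  B2 = {a, d, e}  B3 = {a, c, e}  B4 = {a, d, g}  B5 = {b, d, f}
Tree: B1–B2, B2–B3, B2–B4, B1–B5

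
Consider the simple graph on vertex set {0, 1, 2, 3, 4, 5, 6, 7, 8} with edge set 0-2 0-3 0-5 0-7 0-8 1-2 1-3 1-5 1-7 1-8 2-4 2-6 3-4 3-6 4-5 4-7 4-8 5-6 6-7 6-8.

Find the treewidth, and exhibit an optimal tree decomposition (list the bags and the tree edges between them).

Each bag holds 5 vertices, so the decomposition has width 4, which upper-bounds the treewidth. For the lower bound: the 5 vertex sets {1,5}, {0,2}, {4,7}, {6}, {8} are disjoint, each induces a connected subgraph, and every pair is joined by at least one edge of G. Contracting each set to a single vertex therefore yields K_{5} as a minor, and since treewidth is minor-monotone, tw(G) ≥ tw(K_{5}) = 4. Hence tw(G) = 4 exactly.

Treewidth 4.
One optimal decomposition is:
Bags: B1 = {0, 1, 4, 5, 6}  B2 = {0, 1, 2, 4, 6}  B3 = {0, 1, 4, 6, 7}  B4 = {0, 1, 4, 6, 8}  B5 = {0, 1, 3, 4, 6}
Tree: B1–B2, B2–B3, B3–B4, B4–B5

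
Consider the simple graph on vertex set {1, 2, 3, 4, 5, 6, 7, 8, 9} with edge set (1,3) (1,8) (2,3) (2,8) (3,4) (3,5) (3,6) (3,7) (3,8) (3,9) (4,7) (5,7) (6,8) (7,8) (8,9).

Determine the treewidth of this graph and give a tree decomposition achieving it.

Treewidth 2.
One optimal decomposition is:
Bags: B1 = {2, 3, 8}  B2 = {3, 6, 8}  B3 = {1, 3, 8}  B4 = {3, 7, 8}  B5 = {3, 4, 7}  B6 = {3, 5, 7}  B7 = {3, 8, 9}
Tree: B1–B2, B1–B3, B1–B4, B4–B5, B5–B6, B1–B7

Every bag has size at most 3, so the width is 3 − 1 = 2 and tw(G) ≤ 2. Conversely, {1, 3, 8} is a clique of size 3, and the vertices of any clique must share a bag in every tree decomposition; so some bag has ≥ 3 vertices and tw(G) ≥ 2. Combining the bounds, tw(G) = 2.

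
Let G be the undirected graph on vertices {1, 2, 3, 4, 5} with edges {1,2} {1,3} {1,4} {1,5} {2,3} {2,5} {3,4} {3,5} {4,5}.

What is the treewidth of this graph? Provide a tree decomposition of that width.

Each bag holds 4 vertices, so the decomposition has width 3, which upper-bounds the treewidth. On the other hand G contains the 4-clique {1, 2, 3, 5}. A clique must lie in a single bag of any decomposition, so no decomposition can have width below 3. The upper and lower bounds meet at 3, so that is the treewidth.

Treewidth 3.
One optimal decomposition is:
Bags: B1 = {1, 3, 4, 5}  B2 = {1, 2, 3, 5}
Tree: B1–B2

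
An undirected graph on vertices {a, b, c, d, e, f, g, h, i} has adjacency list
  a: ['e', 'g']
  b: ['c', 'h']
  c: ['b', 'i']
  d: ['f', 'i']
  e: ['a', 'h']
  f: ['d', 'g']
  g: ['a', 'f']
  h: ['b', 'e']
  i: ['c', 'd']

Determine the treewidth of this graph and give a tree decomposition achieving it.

Treewidth 2.
One such decomposition:
Bags: B1 = {a, e, g}  B2 = {e, g, h}  B3 = {b, g, h}  B4 = {b, c, g}  B5 = {c, g, i}  B6 = {d, g, i}  B7 = {d, f, g}
Tree: B1–B2, B2–B3, B3–B4, B4–B5, B5–B6, B6–B7

Every bag has size at most 3, so the width is 3 − 1 = 2 and tw(G) ≤ 2. The edges g–a–e–h–b–c–i–d–f–g form a cycle, so G is not a tree and its treewidth is at least 2. Combining the bounds, tw(G) = 2.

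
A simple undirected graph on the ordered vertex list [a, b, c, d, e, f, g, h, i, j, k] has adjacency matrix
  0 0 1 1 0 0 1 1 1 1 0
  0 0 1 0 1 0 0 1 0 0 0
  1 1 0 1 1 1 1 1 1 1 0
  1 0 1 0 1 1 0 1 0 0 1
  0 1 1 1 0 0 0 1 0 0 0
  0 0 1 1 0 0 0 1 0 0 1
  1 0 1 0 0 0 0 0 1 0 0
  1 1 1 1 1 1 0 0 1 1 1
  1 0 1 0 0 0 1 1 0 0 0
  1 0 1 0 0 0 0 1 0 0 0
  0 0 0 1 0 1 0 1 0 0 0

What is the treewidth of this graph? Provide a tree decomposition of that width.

Treewidth 3.
One such decomposition:
Bags: B1 = {c, d, e, h}  B2 = {c, d, f, h}  B3 = {a, c, d, h}  B4 = {d, f, h, k}  B5 = {a, c, h, i}  B6 = {a, c, g, i}  B7 = {a, c, h, j}  B8 = {b, c, e, h}
Tree: B1–B2, B2–B3, B2–B4, B3–B5, B5–B6, B3–B7, B1–B8

Every bag has size at most 4, so the width is 4 − 1 = 3 and tw(G) ≤ 3. Conversely, {a, c, g, i} is a clique of size 4, and the vertices of any clique must share a bag in every tree decomposition; so some bag has ≥ 4 vertices and tw(G) ≥ 3. Combining the bounds, tw(G) = 3.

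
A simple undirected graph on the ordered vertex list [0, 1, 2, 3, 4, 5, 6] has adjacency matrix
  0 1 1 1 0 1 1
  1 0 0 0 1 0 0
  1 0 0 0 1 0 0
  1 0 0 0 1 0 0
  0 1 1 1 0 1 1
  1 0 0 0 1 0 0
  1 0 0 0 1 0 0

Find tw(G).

A width-2 tree decomposition is:
Bags: B1 = {0, 1, 4}  B2 = {0, 2, 4}  B3 = {0, 4, 5}  B4 = {0, 3, 4}  B5 = {0, 4, 6}
Tree: B1–B2, B2–B3, B3–B4, B4–B5
Every bag has size at most 3, so the width is 3 − 1 = 2 and tw(G) ≤ 2. The edges 0–1–4–2–0 form a cycle, so G is not a tree and its treewidth is at least 2. The upper and lower bounds meet at 2, so that is the treewidth.

2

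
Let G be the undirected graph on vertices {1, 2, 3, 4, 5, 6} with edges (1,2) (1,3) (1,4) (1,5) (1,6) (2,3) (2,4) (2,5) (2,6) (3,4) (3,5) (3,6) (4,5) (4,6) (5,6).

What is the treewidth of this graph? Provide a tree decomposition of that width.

With just one bag of size 6, the width is 6 − 1 = 5, so tw(G) ≤ 5. On the other hand G contains the 6-clique {1, 2, 3, 4, 5, 6}. A clique must lie in a single bag of any decomposition, so no decomposition can have width below 5. The upper and lower bounds meet at 5, so that is the treewidth.

Treewidth 5.
One optimal decomposition is:
Bags: B1 = {1, 2, 3, 4, 5, 6}
Tree: (single bag)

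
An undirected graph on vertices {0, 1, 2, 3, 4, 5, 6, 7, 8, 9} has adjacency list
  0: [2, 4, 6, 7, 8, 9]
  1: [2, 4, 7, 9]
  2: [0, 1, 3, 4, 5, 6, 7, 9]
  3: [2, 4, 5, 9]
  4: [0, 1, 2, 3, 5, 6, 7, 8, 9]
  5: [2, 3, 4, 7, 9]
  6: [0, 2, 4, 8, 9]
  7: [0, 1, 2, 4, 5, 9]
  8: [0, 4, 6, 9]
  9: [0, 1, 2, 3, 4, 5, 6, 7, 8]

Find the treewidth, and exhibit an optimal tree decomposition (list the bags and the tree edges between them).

Every bag has size at most 5, so the width is 5 − 1 = 4 and tw(G) ≤ 4. Conversely, {0, 4, 6, 8, 9} is a clique of size 5, and the vertices of any clique must share a bag in every tree decomposition; so some bag has ≥ 5 vertices and tw(G) ≥ 4. Hence tw(G) = 4 exactly.

Treewidth 4.
Bags: B1 = {0, 4, 6, 8, 9}  B2 = {0, 2, 4, 6, 9}  B3 = {0, 2, 4, 7, 9}  B4 = {1, 2, 4, 7, 9}  B5 = {2, 4, 5, 7, 9}  B6 = {2, 3, 4, 5, 9}
Tree: B1–B2, B2–B3, B3–B4, B3–B5, B5–B6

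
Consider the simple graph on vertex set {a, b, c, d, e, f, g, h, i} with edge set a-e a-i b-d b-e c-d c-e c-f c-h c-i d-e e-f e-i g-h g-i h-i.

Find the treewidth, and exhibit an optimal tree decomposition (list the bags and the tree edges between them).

Treewidth 2.
Bags: B1 = {c, h, i}  B2 = {c, e, i}  B3 = {a, e, i}  B4 = {c, e, f}  B5 = {c, d, e}  B6 = {b, d, e}  B7 = {g, h, i}
Tree: B1–B2, B2–B3, B2–B4, B4–B5, B5–B6, B1–B7

The largest bag has 3 vertices, giving width 2; this decomposition certifies tw(G) ≤ 2. For the lower bound, the 3 vertices {g, h, i} are pairwise adjacent, and any tree decomposition puts a clique entirely inside one bag — forcing width ≥ 2. Hence tw(G) = 2 exactly.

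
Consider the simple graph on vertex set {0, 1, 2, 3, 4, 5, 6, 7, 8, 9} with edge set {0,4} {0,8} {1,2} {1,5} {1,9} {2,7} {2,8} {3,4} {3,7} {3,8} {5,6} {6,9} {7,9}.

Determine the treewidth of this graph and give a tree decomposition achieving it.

Treewidth 2.
One optimal decomposition is:
Bags: B1 = {1, 5, 6}  B2 = {1, 6, 9}  B3 = {1, 2, 9}  B4 = {2, 7, 9}  B5 = {2, 7, 8}  B6 = {3, 7, 8}  B7 = {0, 3, 8}  B8 = {0, 3, 4}
Tree: B1–B2, B2–B3, B3–B4, B4–B5, B5–B6, B6–B7, B7–B8

Every bag has size at most 3, so the width is 3 − 1 = 2 and tw(G) ≤ 2. For the lower bound, G contains the cycle 5–6–9–1–5, so G is not a forest; only forests have treewidth ≤ 1, hence tw(G) ≥ 2. The upper and lower bounds meet at 2, so that is the treewidth.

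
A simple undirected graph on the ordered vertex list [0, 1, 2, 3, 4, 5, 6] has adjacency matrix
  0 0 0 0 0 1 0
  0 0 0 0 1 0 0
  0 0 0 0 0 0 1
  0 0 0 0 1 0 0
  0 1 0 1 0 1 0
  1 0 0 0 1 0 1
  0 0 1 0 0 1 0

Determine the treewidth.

A width-1 tree decomposition is:
Bags: B1 = {4, 5}  B2 = {1, 4}  B3 = {0, 5}  B4 = {3, 4}  B5 = {5, 6}  B6 = {2, 6}
Tree: B1–B2, B1–B3, B2–B4, B3–B5, B5–B6
Every bag has size at most 2, so the width is 2 − 1 = 1 and tw(G) ≤ 1. Any graph with an edge has treewidth ≥ 1, and G has the edge 5–4. Therefore the treewidth is 1.

1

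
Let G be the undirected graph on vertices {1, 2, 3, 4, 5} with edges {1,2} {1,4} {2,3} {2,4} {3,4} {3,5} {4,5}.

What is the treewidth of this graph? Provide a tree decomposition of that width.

Treewidth 2.
One such decomposition:
Bags: B1 = {3, 4, 5}  B2 = {2, 3, 4}  B3 = {1, 2, 4}
Tree: B1–B2, B2–B3

Every bag has size at most 3, so the width is 3 − 1 = 2 and tw(G) ≤ 2. Conversely, {1, 2, 4} is a clique of size 3, and the vertices of any clique must share a bag in every tree decomposition; so some bag has ≥ 3 vertices and tw(G) ≥ 2. The upper and lower bounds meet at 2, so that is the treewidth.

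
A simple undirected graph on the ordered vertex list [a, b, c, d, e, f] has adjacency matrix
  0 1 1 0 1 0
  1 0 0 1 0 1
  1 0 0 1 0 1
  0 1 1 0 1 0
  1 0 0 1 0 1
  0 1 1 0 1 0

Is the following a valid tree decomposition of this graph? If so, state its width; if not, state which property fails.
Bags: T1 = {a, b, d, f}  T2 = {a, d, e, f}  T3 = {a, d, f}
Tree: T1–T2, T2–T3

A tree decomposition must satisfy three properties: every vertex lies in some bag; for every edge, both endpoints lie together in some bag; and for every vertex, the bags containing it form a connected subtree. Here vertex c appears in no bag, so the decomposition is invalid.

No — vertex c appears in no bag.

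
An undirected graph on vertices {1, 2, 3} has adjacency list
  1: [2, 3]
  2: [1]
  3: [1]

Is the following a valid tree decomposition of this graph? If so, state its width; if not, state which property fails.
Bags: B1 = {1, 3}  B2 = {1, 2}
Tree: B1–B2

Yes; width 1.

Vertex coverage: the bags together contain {1, 2, 3}, the full vertex set. Edge coverage: each edge of G has both endpoints in at least one bag. Running intersection: for every vertex, the bags containing it form a connected subtree. All three properties hold, so this is a valid tree decomposition of width max|bag| − 1 = 1, and hence tw(G) ≤ 1.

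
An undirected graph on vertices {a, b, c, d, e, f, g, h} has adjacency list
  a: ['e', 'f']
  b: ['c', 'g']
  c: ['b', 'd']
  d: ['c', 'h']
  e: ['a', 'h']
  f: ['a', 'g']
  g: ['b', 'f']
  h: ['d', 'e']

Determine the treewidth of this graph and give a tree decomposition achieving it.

Treewidth 2.
One such decomposition:
Bags: B1 = {a, e, h}  B2 = {a, d, h}  B3 = {a, c, d}  B4 = {a, b, c}  B5 = {a, b, g}  B6 = {a, f, g}
Tree: B1–B2, B2–B3, B3–B4, B4–B5, B5–B6

The largest bag has 3 vertices, giving width 2; this decomposition certifies tw(G) ≤ 2. For the lower bound, G contains the cycle a–e–h–d–c–b–g–f–a, so G is not a forest; only forests have treewidth ≤ 1, hence tw(G) ≥ 2. Combining the bounds, tw(G) = 2.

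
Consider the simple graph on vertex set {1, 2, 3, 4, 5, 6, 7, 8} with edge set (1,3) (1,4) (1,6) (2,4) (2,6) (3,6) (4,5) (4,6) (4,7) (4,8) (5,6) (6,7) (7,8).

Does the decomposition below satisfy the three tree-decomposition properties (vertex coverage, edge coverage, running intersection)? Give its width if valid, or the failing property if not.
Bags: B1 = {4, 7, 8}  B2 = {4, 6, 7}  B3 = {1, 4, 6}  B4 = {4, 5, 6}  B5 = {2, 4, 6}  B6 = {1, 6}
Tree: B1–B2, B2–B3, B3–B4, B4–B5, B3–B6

A tree decomposition must satisfy three properties: every vertex lies in some bag; for every edge, both endpoints lie together in some bag; and for every vertex, the bags containing it form a connected subtree. Here vertex 3 appears in no bag, so the decomposition is invalid.

No — vertex 3 appears in no bag.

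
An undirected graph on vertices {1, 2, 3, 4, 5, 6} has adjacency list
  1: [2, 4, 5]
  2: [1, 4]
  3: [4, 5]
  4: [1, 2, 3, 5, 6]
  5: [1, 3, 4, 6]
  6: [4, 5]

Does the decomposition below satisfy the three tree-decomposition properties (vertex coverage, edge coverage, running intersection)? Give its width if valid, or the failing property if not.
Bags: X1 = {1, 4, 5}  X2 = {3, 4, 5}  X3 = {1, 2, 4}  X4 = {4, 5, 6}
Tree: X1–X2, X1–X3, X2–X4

Every vertex of G appears in some bag (union = {1, 2, 3, 4, 5, 6}); every edge is covered by a bag; and for each vertex v the set of bags containing v is connected in the bag tree. The decomposition is therefore valid. The largest bag has 3 vertices, so the width is 2.

Yes; width 2.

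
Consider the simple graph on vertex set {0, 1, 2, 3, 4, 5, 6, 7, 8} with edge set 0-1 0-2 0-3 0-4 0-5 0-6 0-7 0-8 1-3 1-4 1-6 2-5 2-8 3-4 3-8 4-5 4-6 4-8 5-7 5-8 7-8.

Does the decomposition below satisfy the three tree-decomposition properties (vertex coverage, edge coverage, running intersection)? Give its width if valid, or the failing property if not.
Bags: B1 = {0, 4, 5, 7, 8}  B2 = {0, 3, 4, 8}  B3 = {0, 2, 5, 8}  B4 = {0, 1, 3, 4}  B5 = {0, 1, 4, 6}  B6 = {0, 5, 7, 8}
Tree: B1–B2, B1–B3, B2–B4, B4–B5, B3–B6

No — bags containing vertex 7 are not connected in the tree.

A tree decomposition must satisfy three properties: every vertex lies in some bag; for every edge, both endpoints lie together in some bag; and for every vertex, the bags containing it form a connected subtree. Here bags containing vertex 7 are not connected in the tree, so the decomposition is invalid.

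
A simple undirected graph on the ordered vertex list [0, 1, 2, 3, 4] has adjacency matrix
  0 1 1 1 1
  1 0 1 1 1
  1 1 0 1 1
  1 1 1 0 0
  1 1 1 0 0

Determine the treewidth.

3

A width-3 tree decomposition is:
Bags: B1 = {0, 1, 2, 4}  B2 = {0, 1, 2, 3}
Tree: B1–B2
The largest bag has 4 vertices, giving width 3; this decomposition certifies tw(G) ≤ 3. Conversely, {0, 1, 2, 3} is a clique of size 4, and the vertices of any clique must share a bag in every tree decomposition; so some bag has ≥ 4 vertices and tw(G) ≥ 3. Hence tw(G) = 3 exactly.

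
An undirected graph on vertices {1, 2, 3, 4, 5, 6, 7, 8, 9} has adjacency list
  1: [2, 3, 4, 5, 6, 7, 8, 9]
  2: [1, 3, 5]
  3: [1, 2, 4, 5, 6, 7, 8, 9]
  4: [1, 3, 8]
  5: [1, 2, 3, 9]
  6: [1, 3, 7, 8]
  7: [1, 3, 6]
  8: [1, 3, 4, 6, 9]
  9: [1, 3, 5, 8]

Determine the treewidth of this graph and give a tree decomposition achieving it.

The largest bag has 4 vertices, giving width 3; this decomposition certifies tw(G) ≤ 3. Conversely, {1, 3, 8, 9} is a clique of size 4, and the vertices of any clique must share a bag in every tree decomposition; so some bag has ≥ 4 vertices and tw(G) ≥ 3. Hence tw(G) = 3 exactly.

Treewidth 3.
One optimal decomposition is:
Bags: B1 = {1, 3, 4, 8}  B2 = {1, 3, 8, 9}  B3 = {1, 3, 6, 8}  B4 = {1, 3, 6, 7}  B5 = {1, 3, 5, 9}  B6 = {1, 2, 3, 5}
Tree: B1–B2, B1–B3, B3–B4, B2–B5, B5–B6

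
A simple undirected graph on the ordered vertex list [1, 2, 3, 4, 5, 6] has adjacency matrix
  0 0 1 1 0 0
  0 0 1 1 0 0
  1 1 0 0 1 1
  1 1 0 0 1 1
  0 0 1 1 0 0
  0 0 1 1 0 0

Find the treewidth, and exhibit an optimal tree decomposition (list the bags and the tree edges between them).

The largest bag has 3 vertices, giving width 2; this decomposition certifies tw(G) ≤ 2. The edges 6–3–2–4–6 form a cycle, so G is not a tree and its treewidth is at least 2. Combining the bounds, tw(G) = 2.

Treewidth 2.
One such decomposition:
Bags: B1 = {3, 4, 6}  B2 = {2, 3, 4}  B3 = {1, 3, 4}  B4 = {3, 4, 5}
Tree: B1–B2, B2–B3, B3–B4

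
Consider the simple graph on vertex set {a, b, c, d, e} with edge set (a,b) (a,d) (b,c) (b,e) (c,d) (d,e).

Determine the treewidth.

A width-2 tree decomposition is:
Bags: B1 = {b, d, e}  B2 = {b, c, d}  B3 = {a, b, d}
Tree: B1–B2, B2–B3
Every bag has size at most 3, so the width is 3 − 1 = 2 and tw(G) ≤ 2. For the lower bound, G contains the cycle d–e–b–c–d, so G is not a forest; only forests have treewidth ≤ 1, hence tw(G) ≥ 2. Combining the bounds, tw(G) = 2.

2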